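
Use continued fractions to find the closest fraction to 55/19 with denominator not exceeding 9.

Expand x = 55/19 as a continued fraction with the Euclidean algorithm:
  55 = 2*19 + 17, so a_0 = 2.
  19 = 1*17 + 2, so a_1 = 1.
  17 = 8*2 + 1, so a_2 = 8.
  2 = 2*1 + 0, so a_3 = 2.
so x = [2; 1, 8, 2].
Convergents (p_i = a_i*p_{i-1} + p_{i-2}, q_i = a_i*q_{i-1} + q_{i-2} with p_{-2}=0, p_{-1}=1, q_{-2}=1, q_{-1}=0), until the denominator exceeds 9:
  i=0: a_0=2, p_0 = 2*1 + 0 = 2, q_0 = 2*0 + 1 = 1.
  i=1: a_1=1, p_1 = 1*2 + 1 = 3, q_1 = 1*1 + 0 = 1.
  i=2: a_2=8, p_2 = 8*3 + 2 = 26, q_2 = 8*1 + 1 = 9.
  i=3: a_3=2, p_3 = 2*26 + 3 = 55, q_3 = 2*9 + 1 = 19.
q_3 = 19 > 9, so the last convergent with denominator <= 9 is p_2/q_2 = 26/9.
The closest fraction with denominator <= 9 is either p_2/q_2 or the intermediate fraction (k*p_2 + p_1)/(k*q_2 + q_1) with the largest k >= 1 whose denominator stays <= 9; these approach x as k grows, and every other convergent or intermediate fraction in range is farther away.
Largest k: floor((9 - q_1)/q_2) = floor((9 - 1)/9) = 0.
Since k = 0, no intermediate fraction beyond p_2/q_2 has denominator <= 9, so the convergent 26/9 is the closest (its error is |55*9 - 26*19|/(19*9) = 1/171).

26/9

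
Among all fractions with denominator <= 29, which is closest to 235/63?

97/26

Expand x = 235/63 as a continued fraction with the Euclidean algorithm:
  235 = 3*63 + 46, so a_0 = 3.
  63 = 1*46 + 17, so a_1 = 1.
  46 = 2*17 + 12, so a_2 = 2.
  17 = 1*12 + 5, so a_3 = 1.
  12 = 2*5 + 2, so a_4 = 2.
  5 = 2*2 + 1, so a_5 = 2.
  2 = 2*1 + 0, so a_6 = 2.
so x = [3; 1, 2, 1, 2, 2, 2].
Convergents (p_i = a_i*p_{i-1} + p_{i-2}, q_i = a_i*q_{i-1} + q_{i-2} with p_{-2}=0, p_{-1}=1, q_{-2}=1, q_{-1}=0), until the denominator exceeds 29:
  i=0: a_0=3, p_0 = 3*1 + 0 = 3, q_0 = 3*0 + 1 = 1.
  i=1: a_1=1, p_1 = 1*3 + 1 = 4, q_1 = 1*1 + 0 = 1.
  i=2: a_2=2, p_2 = 2*4 + 3 = 11, q_2 = 2*1 + 1 = 3.
  i=3: a_3=1, p_3 = 1*11 + 4 = 15, q_3 = 1*3 + 1 = 4.
  i=4: a_4=2, p_4 = 2*15 + 11 = 41, q_4 = 2*4 + 3 = 11.
  i=5: a_5=2, p_5 = 2*41 + 15 = 97, q_5 = 2*11 + 4 = 26.
  i=6: a_6=2, p_6 = 2*97 + 41 = 235, q_6 = 2*26 + 11 = 63.
q_6 = 63 > 29, so the last convergent with denominator <= 29 is p_5/q_5 = 97/26.
The closest fraction with denominator <= 29 is either p_5/q_5 or the intermediate fraction (k*p_5 + p_4)/(k*q_5 + q_4) with the largest k >= 1 whose denominator stays <= 29; these approach x as k grows, and every other convergent or intermediate fraction in range is farther away.
Largest k: floor((29 - q_4)/q_5) = floor((29 - 11)/26) = 0.
Since k = 0, no intermediate fraction beyond p_5/q_5 has denominator <= 29, so the convergent 97/26 is the closest (its error is |235*26 - 97*63|/(63*26) = 1/1638).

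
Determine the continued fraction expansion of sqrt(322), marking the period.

Write x_i = (sqrt(322) + m_i)/d_i with (m_0, d_0) = (0, 1). a_0 = floor(sqrt(322)) = 17, since 17^2 = 289 <= 322 < 324 = 18^2.
Iterate m_{i+1} = d_i*a_i - m_i, d_{i+1} = (322 - m_{i+1}^2)/d_i, a_{i+1} = floor((a_0 + m_{i+1})/d_{i+1}):
  m_1 = 1*17 - 0 = 17, d_1 = (322 - 17^2)/1 = 33/1 = 33, a_1 = floor((17 + 17)/33) = 1.
  m_2 = 33*1 - 17 = 16, d_2 = (322 - 16^2)/33 = 66/33 = 2, a_2 = floor((17 + 16)/2) = 16.
  m_3 = 2*16 - 16 = 16, d_3 = (322 - 16^2)/2 = 66/2 = 33, a_3 = floor((17 + 16)/33) = 1.
  m_4 = 33*1 - 16 = 17, d_4 = (322 - 17^2)/33 = 33/33 = 1, a_4 = floor((17 + 17)/1) = 34.
  m_5 = 1*34 - 17 = 17, d_5 = (322 - 17^2)/1 = 33/1 = 33: (m_5, d_5) = (m_1, d_1) = (17, 33), so from here the quotients repeat a_1, ..., a_4; the period length is 4.
Hence the expansion of sqrt(322) is a_0 = 17 followed by the repeating block 1, 16, 1, 34 (period 4).

[17; (1, 16, 1, 34)]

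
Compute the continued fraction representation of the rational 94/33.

[2; 1, 5, 1, 1, 2]

Run the Euclidean algorithm on 94 and 33; the successive quotients are the partial quotients a_0, a_1, ... (each step inverts the fractional part left over by the previous one):
  94 = 2*33 + 28, so a_0 = 2.
  33 = 1*28 + 5, so a_1 = 1.
  28 = 5*5 + 3, so a_2 = 5.
  5 = 1*3 + 2, so a_3 = 1.
  3 = 1*2 + 1, so a_4 = 1.
  2 = 2*1 + 0, so a_5 = 2.
The remainder reaches 0 after 6 divisions, so the expansion has 6 partial quotients, read off in order.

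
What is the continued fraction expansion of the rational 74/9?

Run the Euclidean algorithm on 74 and 9; the successive quotients are the partial quotients a_0, a_1, ... (each step inverts the fractional part left over by the previous one):
  74 = 8*9 + 2, so a_0 = 8.
  9 = 4*2 + 1, so a_1 = 4.
  2 = 2*1 + 0, so a_2 = 2.
The remainder reaches 0 after 3 divisions, so the expansion has 3 partial quotients, read off in order.

[8; 4, 2]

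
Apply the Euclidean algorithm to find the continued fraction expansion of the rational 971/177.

Run the Euclidean algorithm on 971 and 177; the successive quotients are the partial quotients a_0, a_1, ... (each step inverts the fractional part left over by the previous one):
  971 = 5*177 + 86, so a_0 = 5.
  177 = 2*86 + 5, so a_1 = 2.
  86 = 17*5 + 1, so a_2 = 17.
  5 = 5*1 + 0, so a_3 = 5.
The remainder reaches 0 after 4 divisions, so the expansion has 4 partial quotients, read off in order.

[5; 2, 17, 5]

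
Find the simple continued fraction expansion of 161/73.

Run the Euclidean algorithm on 161 and 73; the successive quotients are the partial quotients a_0, a_1, ... (each step inverts the fractional part left over by the previous one):
  161 = 2*73 + 15, so a_0 = 2.
  73 = 4*15 + 13, so a_1 = 4.
  15 = 1*13 + 2, so a_2 = 1.
  13 = 6*2 + 1, so a_3 = 6.
  2 = 2*1 + 0, so a_4 = 2.
The remainder reaches 0 after 5 divisions, so the expansion has 5 partial quotients, read off in order.

[2; 4, 1, 6, 2]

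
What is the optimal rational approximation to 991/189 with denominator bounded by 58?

194/37

Expand x = 991/189 as a continued fraction with the Euclidean algorithm:
  991 = 5*189 + 46, so a_0 = 5.
  189 = 4*46 + 5, so a_1 = 4.
  46 = 9*5 + 1, so a_2 = 9.
  5 = 5*1 + 0, so a_3 = 5.
so x = [5; 4, 9, 5].
Convergents (p_i = a_i*p_{i-1} + p_{i-2}, q_i = a_i*q_{i-1} + q_{i-2} with p_{-2}=0, p_{-1}=1, q_{-2}=1, q_{-1}=0), until the denominator exceeds 58:
  i=0: a_0=5, p_0 = 5*1 + 0 = 5, q_0 = 5*0 + 1 = 1.
  i=1: a_1=4, p_1 = 4*5 + 1 = 21, q_1 = 4*1 + 0 = 4.
  i=2: a_2=9, p_2 = 9*21 + 5 = 194, q_2 = 9*4 + 1 = 37.
  i=3: a_3=5, p_3 = 5*194 + 21 = 991, q_3 = 5*37 + 4 = 189.
q_3 = 189 > 58, so the last convergent with denominator <= 58 is p_2/q_2 = 194/37.
The closest fraction with denominator <= 58 is either p_2/q_2 or the intermediate fraction (k*p_2 + p_1)/(k*q_2 + q_1) with the largest k >= 1 whose denominator stays <= 58; these approach x as k grows, and every other convergent or intermediate fraction in range is farther away.
Largest k: floor((58 - q_1)/q_2) = floor((58 - 4)/37) = 1.
That gives (1*194 + 21)/(1*37 + 4) = 215/41.
Compare the errors: |x - 194/37| = |991*37 - 194*189|/(189*37) = 1/6993, and |x - 215/41| = |991*41 - 215*189|/(189*41) = 4/7749.
Cross-multiplying, 1*7749 = 7749 < 27972 = 4*6993, so 1/6993 is smaller: the convergent 194/37 is closer to x than 215/41.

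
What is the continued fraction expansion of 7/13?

Run the Euclidean algorithm on 7 and 13; the successive quotients are the partial quotients a_0, a_1, ... (each step inverts the fractional part left over by the previous one):
  7 = 0*13 + 7, so a_0 = 0.
  13 = 1*7 + 6, so a_1 = 1.
  7 = 1*6 + 1, so a_2 = 1.
  6 = 6*1 + 0, so a_3 = 6.
The remainder reaches 0 after 4 divisions, so the expansion has 4 partial quotients, read off in order.

[0; 1, 1, 6]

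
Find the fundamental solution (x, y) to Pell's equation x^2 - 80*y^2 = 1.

First expand sqrt(80) as a continued fraction. With x_i = (sqrt(80) + m_i)/d_i and (m_0, d_0) = (0, 1): a_0 = floor(sqrt(80)) = 8, since 8^2 = 64 <= 80 < 81 = 9^2.
Iterate m_{i+1} = d_i*a_i - m_i, d_{i+1} = (80 - m_{i+1}^2)/d_i, a_{i+1} = floor((a_0 + m_{i+1})/d_{i+1}):
  m_1 = 1*8 - 0 = 8, d_1 = (80 - 8^2)/1 = 16/1 = 16, a_1 = floor((8 + 8)/16) = 1.
  m_2 = 16*1 - 8 = 8, d_2 = (80 - 8^2)/16 = 16/16 = 1, a_2 = floor((8 + 8)/1) = 16.
  m_3 = 1*16 - 8 = 8, d_3 = (80 - 8^2)/1 = 16/1 = 16: (m_3, d_3) = (m_1, d_1) = (8, 16), so from here the quotients repeat a_1, a_2; the period length is 2.
So sqrt(80) = [8; (1, 16)] with period length k = 2.
k is even, so the fundamental solution of x^2 - 80y^2 = 1 is (p_{k-1}, q_{k-1}) = (p_1, q_1); compute convergents through index 1.
Convergents (p_i = a_i*p_{i-1} + p_{i-2}, q_i = a_i*q_{i-1} + q_{i-2} with p_{-2}=0, p_{-1}=1, q_{-2}=1, q_{-1}=0):
  i=0: a_0=8, p_0 = 8*1 + 0 = 8, q_0 = 8*0 + 1 = 1.
  i=1: a_1=1, p_1 = 1*8 + 1 = 9, q_1 = 1*1 + 0 = 1.
Check: 9^2 - 80*1^2 = 81 - 80 = 1, so (x, y) = (9, 1) solves the equation, and by the theorem it is the least positive solution.

(x, y) = (9, 1)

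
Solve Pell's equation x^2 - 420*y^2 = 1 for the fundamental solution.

(x, y) = (41, 2)

First expand sqrt(420) as a continued fraction. With x_i = (sqrt(420) + m_i)/d_i and (m_0, d_0) = (0, 1): a_0 = floor(sqrt(420)) = 20, since 20^2 = 400 <= 420 < 441 = 21^2.
Iterate m_{i+1} = d_i*a_i - m_i, d_{i+1} = (420 - m_{i+1}^2)/d_i, a_{i+1} = floor((a_0 + m_{i+1})/d_{i+1}):
  m_1 = 1*20 - 0 = 20, d_1 = (420 - 20^2)/1 = 20/1 = 20, a_1 = floor((20 + 20)/20) = 2.
  m_2 = 20*2 - 20 = 20, d_2 = (420 - 20^2)/20 = 20/20 = 1, a_2 = floor((20 + 20)/1) = 40.
  m_3 = 1*40 - 20 = 20, d_3 = (420 - 20^2)/1 = 20/1 = 20: (m_3, d_3) = (m_1, d_1) = (20, 20), so from here the quotients repeat a_1, a_2; the period length is 2.
So sqrt(420) = [20; (2, 40)] with period length k = 2.
k is even, so the fundamental solution of x^2 - 420y^2 = 1 is (p_{k-1}, q_{k-1}) = (p_1, q_1); compute convergents through index 1.
Convergents (p_i = a_i*p_{i-1} + p_{i-2}, q_i = a_i*q_{i-1} + q_{i-2} with p_{-2}=0, p_{-1}=1, q_{-2}=1, q_{-1}=0):
  i=0: a_0=20, p_0 = 20*1 + 0 = 20, q_0 = 20*0 + 1 = 1.
  i=1: a_1=2, p_1 = 2*20 + 1 = 41, q_1 = 2*1 + 0 = 2.
Check: 41^2 - 420*2^2 = 1681 - 1680 = 1, so (x, y) = (41, 2) solves the equation, and by the theorem it is the least positive solution.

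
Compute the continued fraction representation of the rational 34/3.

Run the Euclidean algorithm on 34 and 3; the successive quotients are the partial quotients a_0, a_1, ... (each step inverts the fractional part left over by the previous one):
  34 = 11*3 + 1, so a_0 = 11.
  3 = 3*1 + 0, so a_1 = 3.
The remainder reaches 0 after 2 divisions, so the expansion has 2 partial quotients, read off in order.

[11; 3]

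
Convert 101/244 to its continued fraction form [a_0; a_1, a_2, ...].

[0; 2, 2, 2, 2, 8]

Run the Euclidean algorithm on 101 and 244; the successive quotients are the partial quotients a_0, a_1, ... (each step inverts the fractional part left over by the previous one):
  101 = 0*244 + 101, so a_0 = 0.
  244 = 2*101 + 42, so a_1 = 2.
  101 = 2*42 + 17, so a_2 = 2.
  42 = 2*17 + 8, so a_3 = 2.
  17 = 2*8 + 1, so a_4 = 2.
  8 = 8*1 + 0, so a_5 = 8.
The remainder reaches 0 after 6 divisions, so the expansion has 6 partial quotients, read off in order.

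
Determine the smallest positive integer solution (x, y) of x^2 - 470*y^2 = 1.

First expand sqrt(470) as a continued fraction. With x_i = (sqrt(470) + m_i)/d_i and (m_0, d_0) = (0, 1): a_0 = floor(sqrt(470)) = 21, since 21^2 = 441 <= 470 < 484 = 22^2.
Iterate m_{i+1} = d_i*a_i - m_i, d_{i+1} = (470 - m_{i+1}^2)/d_i, a_{i+1} = floor((a_0 + m_{i+1})/d_{i+1}):
  m_1 = 1*21 - 0 = 21, d_1 = (470 - 21^2)/1 = 29/1 = 29, a_1 = floor((21 + 21)/29) = 1.
  m_2 = 29*1 - 21 = 8, d_2 = (470 - 8^2)/29 = 406/29 = 14, a_2 = floor((21 + 8)/14) = 2.
  m_3 = 14*2 - 8 = 20, d_3 = (470 - 20^2)/14 = 70/14 = 5, a_3 = floor((21 + 20)/5) = 8.
  m_4 = 5*8 - 20 = 20, d_4 = (470 - 20^2)/5 = 70/5 = 14, a_4 = floor((21 + 20)/14) = 2.
  m_5 = 14*2 - 20 = 8, d_5 = (470 - 8^2)/14 = 406/14 = 29, a_5 = floor((21 + 8)/29) = 1.
  m_6 = 29*1 - 8 = 21, d_6 = (470 - 21^2)/29 = 29/29 = 1, a_6 = floor((21 + 21)/1) = 42.
  m_7 = 1*42 - 21 = 21, d_7 = (470 - 21^2)/1 = 29/1 = 29: (m_7, d_7) = (m_1, d_1) = (21, 29), so from here the quotients repeat a_1, ..., a_6; the period length is 6.
So sqrt(470) = [21; (1, 2, 8, 2, 1, 42)] with period length k = 6.
k is even, so the fundamental solution of x^2 - 470y^2 = 1 is (p_{k-1}, q_{k-1}) = (p_5, q_5); compute convergents through index 5.
Convergents (p_i = a_i*p_{i-1} + p_{i-2}, q_i = a_i*q_{i-1} + q_{i-2} with p_{-2}=0, p_{-1}=1, q_{-2}=1, q_{-1}=0):
  i=0: a_0=21, p_0 = 21*1 + 0 = 21, q_0 = 21*0 + 1 = 1.
  i=1: a_1=1, p_1 = 1*21 + 1 = 22, q_1 = 1*1 + 0 = 1.
  i=2: a_2=2, p_2 = 2*22 + 21 = 65, q_2 = 2*1 + 1 = 3.
  i=3: a_3=8, p_3 = 8*65 + 22 = 542, q_3 = 8*3 + 1 = 25.
  i=4: a_4=2, p_4 = 2*542 + 65 = 1149, q_4 = 2*25 + 3 = 53.
  i=5: a_5=1, p_5 = 1*1149 + 542 = 1691, q_5 = 1*53 + 25 = 78.
Check: 1691^2 - 470*78^2 = 2859481 - 2859480 = 1, so (x, y) = (1691, 78) solves the equation, and by the theorem it is the least positive solution.

(x, y) = (1691, 78)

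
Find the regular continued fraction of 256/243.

[1; 18, 1, 2, 4]

Run the Euclidean algorithm on 256 and 243; the successive quotients are the partial quotients a_0, a_1, ... (each step inverts the fractional part left over by the previous one):
  256 = 1*243 + 13, so a_0 = 1.
  243 = 18*13 + 9, so a_1 = 18.
  13 = 1*9 + 4, so a_2 = 1.
  9 = 2*4 + 1, so a_3 = 2.
  4 = 4*1 + 0, so a_4 = 4.
The remainder reaches 0 after 5 divisions, so the expansion has 5 partial quotients, read off in order.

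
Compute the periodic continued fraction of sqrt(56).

Write x_i = (sqrt(56) + m_i)/d_i with (m_0, d_0) = (0, 1). a_0 = floor(sqrt(56)) = 7, since 7^2 = 49 <= 56 < 64 = 8^2.
Iterate m_{i+1} = d_i*a_i - m_i, d_{i+1} = (56 - m_{i+1}^2)/d_i, a_{i+1} = floor((a_0 + m_{i+1})/d_{i+1}):
  m_1 = 1*7 - 0 = 7, d_1 = (56 - 7^2)/1 = 7/1 = 7, a_1 = floor((7 + 7)/7) = 2.
  m_2 = 7*2 - 7 = 7, d_2 = (56 - 7^2)/7 = 7/7 = 1, a_2 = floor((7 + 7)/1) = 14.
  m_3 = 1*14 - 7 = 7, d_3 = (56 - 7^2)/1 = 7/1 = 7: (m_3, d_3) = (m_1, d_1) = (7, 7), so from here the quotients repeat a_1, a_2; the period length is 2.
Hence the expansion of sqrt(56) is a_0 = 7 followed by the repeating block 2, 14 (period 2).

[7; (2, 14)]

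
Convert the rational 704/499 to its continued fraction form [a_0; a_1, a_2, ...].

Run the Euclidean algorithm on 704 and 499; the successive quotients are the partial quotients a_0, a_1, ... (each step inverts the fractional part left over by the previous one):
  704 = 1*499 + 205, so a_0 = 1.
  499 = 2*205 + 89, so a_1 = 2.
  205 = 2*89 + 27, so a_2 = 2.
  89 = 3*27 + 8, so a_3 = 3.
  27 = 3*8 + 3, so a_4 = 3.
  8 = 2*3 + 2, so a_5 = 2.
  3 = 1*2 + 1, so a_6 = 1.
  2 = 2*1 + 0, so a_7 = 2.
The remainder reaches 0 after 8 divisions, so the expansion has 8 partial quotients, read off in order.

[1; 2, 2, 3, 3, 2, 1, 2]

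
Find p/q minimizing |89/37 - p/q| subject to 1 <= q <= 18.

12/5

Expand x = 89/37 as a continued fraction with the Euclidean algorithm:
  89 = 2*37 + 15, so a_0 = 2.
  37 = 2*15 + 7, so a_1 = 2.
  15 = 2*7 + 1, so a_2 = 2.
  7 = 7*1 + 0, so a_3 = 7.
so x = [2; 2, 2, 7].
Convergents (p_i = a_i*p_{i-1} + p_{i-2}, q_i = a_i*q_{i-1} + q_{i-2} with p_{-2}=0, p_{-1}=1, q_{-2}=1, q_{-1}=0), until the denominator exceeds 18:
  i=0: a_0=2, p_0 = 2*1 + 0 = 2, q_0 = 2*0 + 1 = 1.
  i=1: a_1=2, p_1 = 2*2 + 1 = 5, q_1 = 2*1 + 0 = 2.
  i=2: a_2=2, p_2 = 2*5 + 2 = 12, q_2 = 2*2 + 1 = 5.
  i=3: a_3=7, p_3 = 7*12 + 5 = 89, q_3 = 7*5 + 2 = 37.
q_3 = 37 > 18, so the last convergent with denominator <= 18 is p_2/q_2 = 12/5.
The closest fraction with denominator <= 18 is either p_2/q_2 or the intermediate fraction (k*p_2 + p_1)/(k*q_2 + q_1) with the largest k >= 1 whose denominator stays <= 18; these approach x as k grows, and every other convergent or intermediate fraction in range is farther away.
Largest k: floor((18 - q_1)/q_2) = floor((18 - 2)/5) = 3.
That gives (3*12 + 5)/(3*5 + 2) = 41/17.
Compare the errors: |x - 12/5| = |89*5 - 12*37|/(37*5) = 1/185, and |x - 41/17| = |89*17 - 41*37|/(37*17) = 4/629.
Cross-multiplying, 1*629 = 629 < 740 = 4*185, so 1/185 is smaller: the convergent 12/5 is closer to x than 41/17.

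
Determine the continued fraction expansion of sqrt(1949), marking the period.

Write x_i = (sqrt(1949) + m_i)/d_i with (m_0, d_0) = (0, 1). a_0 = floor(sqrt(1949)) = 44, since 44^2 = 1936 <= 1949 < 2025 = 45^2.
Iterate m_{i+1} = d_i*a_i - m_i, d_{i+1} = (1949 - m_{i+1}^2)/d_i, a_{i+1} = floor((a_0 + m_{i+1})/d_{i+1}):
  m_1 = 1*44 - 0 = 44, d_1 = (1949 - 44^2)/1 = 13/1 = 13, a_1 = floor((44 + 44)/13) = 6.
  m_2 = 13*6 - 44 = 34, d_2 = (1949 - 34^2)/13 = 793/13 = 61, a_2 = floor((44 + 34)/61) = 1.
  m_3 = 61*1 - 34 = 27, d_3 = (1949 - 27^2)/61 = 1220/61 = 20, a_3 = floor((44 + 27)/20) = 3.
  m_4 = 20*3 - 27 = 33, d_4 = (1949 - 33^2)/20 = 860/20 = 43, a_4 = floor((44 + 33)/43) = 1.
  m_5 = 43*1 - 33 = 10, d_5 = (1949 - 10^2)/43 = 1849/43 = 43, a_5 = floor((44 + 10)/43) = 1.
  m_6 = 43*1 - 10 = 33, d_6 = (1949 - 33^2)/43 = 860/43 = 20, a_6 = floor((44 + 33)/20) = 3.
  m_7 = 20*3 - 33 = 27, d_7 = (1949 - 27^2)/20 = 1220/20 = 61, a_7 = floor((44 + 27)/61) = 1.
  m_8 = 61*1 - 27 = 34, d_8 = (1949 - 34^2)/61 = 793/61 = 13, a_8 = floor((44 + 34)/13) = 6.
  m_9 = 13*6 - 34 = 44, d_9 = (1949 - 44^2)/13 = 13/13 = 1, a_9 = floor((44 + 44)/1) = 88.
  m_10 = 1*88 - 44 = 44, d_10 = (1949 - 44^2)/1 = 13/1 = 13: (m_10, d_10) = (m_1, d_1) = (44, 13), so from here the quotients repeat a_1, ..., a_9; the period length is 9.
Hence the expansion of sqrt(1949) is a_0 = 44 followed by the repeating block 6, 1, 3, 1, 1, 3, 1, 6, 88 (period 9).

[44; (6, 1, 3, 1, 1, 3, 1, 6, 88)]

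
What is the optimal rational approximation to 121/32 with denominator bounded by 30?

Expand x = 121/32 as a continued fraction with the Euclidean algorithm:
  121 = 3*32 + 25, so a_0 = 3.
  32 = 1*25 + 7, so a_1 = 1.
  25 = 3*7 + 4, so a_2 = 3.
  7 = 1*4 + 3, so a_3 = 1.
  4 = 1*3 + 1, so a_4 = 1.
  3 = 3*1 + 0, so a_5 = 3.
so x = [3; 1, 3, 1, 1, 3].
Convergents (p_i = a_i*p_{i-1} + p_{i-2}, q_i = a_i*q_{i-1} + q_{i-2} with p_{-2}=0, p_{-1}=1, q_{-2}=1, q_{-1}=0), until the denominator exceeds 30:
  i=0: a_0=3, p_0 = 3*1 + 0 = 3, q_0 = 3*0 + 1 = 1.
  i=1: a_1=1, p_1 = 1*3 + 1 = 4, q_1 = 1*1 + 0 = 1.
  i=2: a_2=3, p_2 = 3*4 + 3 = 15, q_2 = 3*1 + 1 = 4.
  i=3: a_3=1, p_3 = 1*15 + 4 = 19, q_3 = 1*4 + 1 = 5.
  i=4: a_4=1, p_4 = 1*19 + 15 = 34, q_4 = 1*5 + 4 = 9.
  i=5: a_5=3, p_5 = 3*34 + 19 = 121, q_5 = 3*9 + 5 = 32.
q_5 = 32 > 30, so the last convergent with denominator <= 30 is p_4/q_4 = 34/9.
The closest fraction with denominator <= 30 is either p_4/q_4 or the intermediate fraction (k*p_4 + p_3)/(k*q_4 + q_3) with the largest k >= 1 whose denominator stays <= 30; these approach x as k grows, and every other convergent or intermediate fraction in range is farther away.
Largest k: floor((30 - q_3)/q_4) = floor((30 - 5)/9) = 2.
That gives (2*34 + 19)/(2*9 + 5) = 87/23.
Compare the errors: |x - 34/9| = |121*9 - 34*32|/(32*9) = 1/288, and |x - 87/23| = |121*23 - 87*32|/(32*23) = 1/736.
Cross-multiplying, 1*288 = 288 < 736 = 1*736, so 1/736 is smaller: the intermediate fraction 87/23 is closer to x than 34/9.

87/23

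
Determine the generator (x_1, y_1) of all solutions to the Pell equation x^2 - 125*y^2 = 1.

First expand sqrt(125) as a continued fraction. With x_i = (sqrt(125) + m_i)/d_i and (m_0, d_0) = (0, 1): a_0 = floor(sqrt(125)) = 11, since 11^2 = 121 <= 125 < 144 = 12^2.
Iterate m_{i+1} = d_i*a_i - m_i, d_{i+1} = (125 - m_{i+1}^2)/d_i, a_{i+1} = floor((a_0 + m_{i+1})/d_{i+1}):
  m_1 = 1*11 - 0 = 11, d_1 = (125 - 11^2)/1 = 4/1 = 4, a_1 = floor((11 + 11)/4) = 5.
  m_2 = 4*5 - 11 = 9, d_2 = (125 - 9^2)/4 = 44/4 = 11, a_2 = floor((11 + 9)/11) = 1.
  m_3 = 11*1 - 9 = 2, d_3 = (125 - 2^2)/11 = 121/11 = 11, a_3 = floor((11 + 2)/11) = 1.
  m_4 = 11*1 - 2 = 9, d_4 = (125 - 9^2)/11 = 44/11 = 4, a_4 = floor((11 + 9)/4) = 5.
  m_5 = 4*5 - 9 = 11, d_5 = (125 - 11^2)/4 = 4/4 = 1, a_5 = floor((11 + 11)/1) = 22.
  m_6 = 1*22 - 11 = 11, d_6 = (125 - 11^2)/1 = 4/1 = 4: (m_6, d_6) = (m_1, d_1) = (11, 4), so from here the quotients repeat a_1, ..., a_5; the period length is 5.
So sqrt(125) = [11; (5, 1, 1, 5, 22)] with period length k = 5.
k is odd, so (p_{k-1}, q_{k-1}) only solves x^2 - 125y^2 = -1 and the fundamental solution of x^2 - 125y^2 = 1 is (p_{2k-1}, q_{2k-1}) = (p_9, q_9); compute convergents through index 9, running through the period twice.
Convergents (p_i = a_i*p_{i-1} + p_{i-2}, q_i = a_i*q_{i-1} + q_{i-2} with p_{-2}=0, p_{-1}=1, q_{-2}=1, q_{-1}=0):
  i=0: a_0=11, p_0 = 11*1 + 0 = 11, q_0 = 11*0 + 1 = 1.
  i=1: a_1=5, p_1 = 5*11 + 1 = 56, q_1 = 5*1 + 0 = 5.
  i=2: a_2=1, p_2 = 1*56 + 11 = 67, q_2 = 1*5 + 1 = 6.
  i=3: a_3=1, p_3 = 1*67 + 56 = 123, q_3 = 1*6 + 5 = 11.
  i=4: a_4=5, p_4 = 5*123 + 67 = 682, q_4 = 5*11 + 6 = 61.
  i=5: a_5=22, p_5 = 22*682 + 123 = 15127, q_5 = 22*61 + 11 = 1353.
  i=6: a_6=5, p_6 = 5*15127 + 682 = 76317, q_6 = 5*1353 + 61 = 6826.
  i=7: a_7=1, p_7 = 1*76317 + 15127 = 91444, q_7 = 1*6826 + 1353 = 8179.
  i=8: a_8=1, p_8 = 1*91444 + 76317 = 167761, q_8 = 1*8179 + 6826 = 15005.
  i=9: a_9=5, p_9 = 5*167761 + 91444 = 930249, q_9 = 5*15005 + 8179 = 83204.
Indeed p_4^2 - 125*q_4^2 = 465124 - 465125 = -1, not +1.
Check: 930249^2 - 125*83204^2 = 865363202001 - 865363202000 = 1, so (x, y) = (930249, 83204) solves the equation, and by the theorem it is the least positive solution.

(x, y) = (930249, 83204)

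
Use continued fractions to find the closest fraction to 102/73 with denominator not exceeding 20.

Expand x = 102/73 as a continued fraction with the Euclidean algorithm:
  102 = 1*73 + 29, so a_0 = 1.
  73 = 2*29 + 15, so a_1 = 2.
  29 = 1*15 + 14, so a_2 = 1.
  15 = 1*14 + 1, so a_3 = 1.
  14 = 14*1 + 0, so a_4 = 14.
so x = [1; 2, 1, 1, 14].
Convergents (p_i = a_i*p_{i-1} + p_{i-2}, q_i = a_i*q_{i-1} + q_{i-2} with p_{-2}=0, p_{-1}=1, q_{-2}=1, q_{-1}=0), until the denominator exceeds 20:
  i=0: a_0=1, p_0 = 1*1 + 0 = 1, q_0 = 1*0 + 1 = 1.
  i=1: a_1=2, p_1 = 2*1 + 1 = 3, q_1 = 2*1 + 0 = 2.
  i=2: a_2=1, p_2 = 1*3 + 1 = 4, q_2 = 1*2 + 1 = 3.
  i=3: a_3=1, p_3 = 1*4 + 3 = 7, q_3 = 1*3 + 2 = 5.
  i=4: a_4=14, p_4 = 14*7 + 4 = 102, q_4 = 14*5 + 3 = 73.
q_4 = 73 > 20, so the last convergent with denominator <= 20 is p_3/q_3 = 7/5.
The closest fraction with denominator <= 20 is either p_3/q_3 or the intermediate fraction (k*p_3 + p_2)/(k*q_3 + q_2) with the largest k >= 1 whose denominator stays <= 20; these approach x as k grows, and every other convergent or intermediate fraction in range is farther away.
Largest k: floor((20 - q_2)/q_3) = floor((20 - 3)/5) = 3.
That gives (3*7 + 4)/(3*5 + 3) = 25/18.
Compare the errors: |x - 7/5| = |102*5 - 7*73|/(73*5) = 1/365, and |x - 25/18| = |102*18 - 25*73|/(73*18) = 11/1314.
Cross-multiplying, 1*1314 = 1314 < 4015 = 11*365, so 1/365 is smaller: the convergent 7/5 is closer to x than 25/18.

7/5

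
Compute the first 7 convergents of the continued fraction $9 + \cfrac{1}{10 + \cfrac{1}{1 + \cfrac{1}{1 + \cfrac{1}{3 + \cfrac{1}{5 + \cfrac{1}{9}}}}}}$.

9/1, 91/10, 100/11, 191/21, 673/74, 3556/391, 32677/3593

Using the convergent recurrence p_i = a_i*p_{i-1} + p_{i-2}, q_i = a_i*q_{i-1} + q_{i-2} with p_{-2}=0, p_{-1}=1, q_{-2}=1, q_{-1}=0:
  i=0: a_0=9, p_0 = 9*1 + 0 = 9, q_0 = 9*0 + 1 = 1.
  i=1: a_1=10, p_1 = 10*9 + 1 = 91, q_1 = 10*1 + 0 = 10.
  i=2: a_2=1, p_2 = 1*91 + 9 = 100, q_2 = 1*10 + 1 = 11.
  i=3: a_3=1, p_3 = 1*100 + 91 = 191, q_3 = 1*11 + 10 = 21.
  i=4: a_4=3, p_4 = 3*191 + 100 = 673, q_4 = 3*21 + 11 = 74.
  i=5: a_5=5, p_5 = 5*673 + 191 = 3556, q_5 = 5*74 + 21 = 391.
  i=6: a_6=9, p_6 = 9*3556 + 673 = 32677, q_6 = 9*391 + 74 = 3593.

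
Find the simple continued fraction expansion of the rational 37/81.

[0; 2, 5, 3, 2]

Run the Euclidean algorithm on 37 and 81; the successive quotients are the partial quotients a_0, a_1, ... (each step inverts the fractional part left over by the previous one):
  37 = 0*81 + 37, so a_0 = 0.
  81 = 2*37 + 7, so a_1 = 2.
  37 = 5*7 + 2, so a_2 = 5.
  7 = 3*2 + 1, so a_3 = 3.
  2 = 2*1 + 0, so a_4 = 2.
The remainder reaches 0 after 5 divisions, so the expansion has 5 partial quotients, read off in order.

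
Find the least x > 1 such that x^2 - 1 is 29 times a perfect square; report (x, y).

(x, y) = (9801, 1820)

First expand sqrt(29) as a continued fraction. With x_i = (sqrt(29) + m_i)/d_i and (m_0, d_0) = (0, 1): a_0 = floor(sqrt(29)) = 5, since 5^2 = 25 <= 29 < 36 = 6^2.
Iterate m_{i+1} = d_i*a_i - m_i, d_{i+1} = (29 - m_{i+1}^2)/d_i, a_{i+1} = floor((a_0 + m_{i+1})/d_{i+1}):
  m_1 = 1*5 - 0 = 5, d_1 = (29 - 5^2)/1 = 4/1 = 4, a_1 = floor((5 + 5)/4) = 2.
  m_2 = 4*2 - 5 = 3, d_2 = (29 - 3^2)/4 = 20/4 = 5, a_2 = floor((5 + 3)/5) = 1.
  m_3 = 5*1 - 3 = 2, d_3 = (29 - 2^2)/5 = 25/5 = 5, a_3 = floor((5 + 2)/5) = 1.
  m_4 = 5*1 - 2 = 3, d_4 = (29 - 3^2)/5 = 20/5 = 4, a_4 = floor((5 + 3)/4) = 2.
  m_5 = 4*2 - 3 = 5, d_5 = (29 - 5^2)/4 = 4/4 = 1, a_5 = floor((5 + 5)/1) = 10.
  m_6 = 1*10 - 5 = 5, d_6 = (29 - 5^2)/1 = 4/1 = 4: (m_6, d_6) = (m_1, d_1) = (5, 4), so from here the quotients repeat a_1, ..., a_5; the period length is 5.
So sqrt(29) = [5; (2, 1, 1, 2, 10)] with period length k = 5.
k is odd, so (p_{k-1}, q_{k-1}) only solves x^2 - 29y^2 = -1 and the fundamental solution of x^2 - 29y^2 = 1 is (p_{2k-1}, q_{2k-1}) = (p_9, q_9); compute convergents through index 9, running through the period twice.
Convergents (p_i = a_i*p_{i-1} + p_{i-2}, q_i = a_i*q_{i-1} + q_{i-2} with p_{-2}=0, p_{-1}=1, q_{-2}=1, q_{-1}=0):
  i=0: a_0=5, p_0 = 5*1 + 0 = 5, q_0 = 5*0 + 1 = 1.
  i=1: a_1=2, p_1 = 2*5 + 1 = 11, q_1 = 2*1 + 0 = 2.
  i=2: a_2=1, p_2 = 1*11 + 5 = 16, q_2 = 1*2 + 1 = 3.
  i=3: a_3=1, p_3 = 1*16 + 11 = 27, q_3 = 1*3 + 2 = 5.
  i=4: a_4=2, p_4 = 2*27 + 16 = 70, q_4 = 2*5 + 3 = 13.
  i=5: a_5=10, p_5 = 10*70 + 27 = 727, q_5 = 10*13 + 5 = 135.
  i=6: a_6=2, p_6 = 2*727 + 70 = 1524, q_6 = 2*135 + 13 = 283.
  i=7: a_7=1, p_7 = 1*1524 + 727 = 2251, q_7 = 1*283 + 135 = 418.
  i=8: a_8=1, p_8 = 1*2251 + 1524 = 3775, q_8 = 1*418 + 283 = 701.
  i=9: a_9=2, p_9 = 2*3775 + 2251 = 9801, q_9 = 2*701 + 418 = 1820.
Indeed p_4^2 - 29*q_4^2 = 4900 - 4901 = -1, not +1.
Check: 9801^2 - 29*1820^2 = 96059601 - 96059600 = 1, so (x, y) = (9801, 1820) solves the equation, and by the theorem it is the least positive solution.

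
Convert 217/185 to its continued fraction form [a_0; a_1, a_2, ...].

[1; 5, 1, 3, 1, 1, 3]

Run the Euclidean algorithm on 217 and 185; the successive quotients are the partial quotients a_0, a_1, ... (each step inverts the fractional part left over by the previous one):
  217 = 1*185 + 32, so a_0 = 1.
  185 = 5*32 + 25, so a_1 = 5.
  32 = 1*25 + 7, so a_2 = 1.
  25 = 3*7 + 4, so a_3 = 3.
  7 = 1*4 + 3, so a_4 = 1.
  4 = 1*3 + 1, so a_5 = 1.
  3 = 3*1 + 0, so a_6 = 3.
The remainder reaches 0 after 7 divisions, so the expansion has 7 partial quotients, read off in order.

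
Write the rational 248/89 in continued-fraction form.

Run the Euclidean algorithm on 248 and 89; the successive quotients are the partial quotients a_0, a_1, ... (each step inverts the fractional part left over by the previous one):
  248 = 2*89 + 70, so a_0 = 2.
  89 = 1*70 + 19, so a_1 = 1.
  70 = 3*19 + 13, so a_2 = 3.
  19 = 1*13 + 6, so a_3 = 1.
  13 = 2*6 + 1, so a_4 = 2.
  6 = 6*1 + 0, so a_5 = 6.
The remainder reaches 0 after 6 divisions, so the expansion has 6 partial quotients, read off in order.

[2; 1, 3, 1, 2, 6]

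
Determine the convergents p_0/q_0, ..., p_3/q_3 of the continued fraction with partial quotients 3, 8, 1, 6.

3/1, 25/8, 28/9, 193/62

Using the convergent recurrence p_i = a_i*p_{i-1} + p_{i-2}, q_i = a_i*q_{i-1} + q_{i-2} with p_{-2}=0, p_{-1}=1, q_{-2}=1, q_{-1}=0:
  i=0: a_0=3, p_0 = 3*1 + 0 = 3, q_0 = 3*0 + 1 = 1.
  i=1: a_1=8, p_1 = 8*3 + 1 = 25, q_1 = 8*1 + 0 = 8.
  i=2: a_2=1, p_2 = 1*25 + 3 = 28, q_2 = 1*8 + 1 = 9.
  i=3: a_3=6, p_3 = 6*28 + 25 = 193, q_3 = 6*9 + 8 = 62.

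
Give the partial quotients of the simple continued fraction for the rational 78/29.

[2; 1, 2, 4, 2]

Run the Euclidean algorithm on 78 and 29; the successive quotients are the partial quotients a_0, a_1, ... (each step inverts the fractional part left over by the previous one):
  78 = 2*29 + 20, so a_0 = 2.
  29 = 1*20 + 9, so a_1 = 1.
  20 = 2*9 + 2, so a_2 = 2.
  9 = 4*2 + 1, so a_3 = 4.
  2 = 2*1 + 0, so a_4 = 2.
The remainder reaches 0 after 5 divisions, so the expansion has 5 partial quotients, read off in order.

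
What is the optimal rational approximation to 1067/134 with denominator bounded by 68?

Expand x = 1067/134 as a continued fraction with the Euclidean algorithm:
  1067 = 7*134 + 129, so a_0 = 7.
  134 = 1*129 + 5, so a_1 = 1.
  129 = 25*5 + 4, so a_2 = 25.
  5 = 1*4 + 1, so a_3 = 1.
  4 = 4*1 + 0, so a_4 = 4.
so x = [7; 1, 25, 1, 4].
Convergents (p_i = a_i*p_{i-1} + p_{i-2}, q_i = a_i*q_{i-1} + q_{i-2} with p_{-2}=0, p_{-1}=1, q_{-2}=1, q_{-1}=0), until the denominator exceeds 68:
  i=0: a_0=7, p_0 = 7*1 + 0 = 7, q_0 = 7*0 + 1 = 1.
  i=1: a_1=1, p_1 = 1*7 + 1 = 8, q_1 = 1*1 + 0 = 1.
  i=2: a_2=25, p_2 = 25*8 + 7 = 207, q_2 = 25*1 + 1 = 26.
  i=3: a_3=1, p_3 = 1*207 + 8 = 215, q_3 = 1*26 + 1 = 27.
  i=4: a_4=4, p_4 = 4*215 + 207 = 1067, q_4 = 4*27 + 26 = 134.
q_4 = 134 > 68, so the last convergent with denominator <= 68 is p_3/q_3 = 215/27.
The closest fraction with denominator <= 68 is either p_3/q_3 or the intermediate fraction (k*p_3 + p_2)/(k*q_3 + q_2) with the largest k >= 1 whose denominator stays <= 68; these approach x as k grows, and every other convergent or intermediate fraction in range is farther away.
Largest k: floor((68 - q_2)/q_3) = floor((68 - 26)/27) = 1.
That gives (1*215 + 207)/(1*27 + 26) = 422/53.
Compare the errors: |x - 215/27| = |1067*27 - 215*134|/(134*27) = 1/3618, and |x - 422/53| = |1067*53 - 422*134|/(134*53) = 3/7102.
Cross-multiplying, 1*7102 = 7102 < 10854 = 3*3618, so 1/3618 is smaller: the convergent 215/27 is closer to x than 422/53.

215/27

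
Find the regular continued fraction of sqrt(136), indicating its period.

[11; (1, 1, 1, 22)]

Write x_i = (sqrt(136) + m_i)/d_i with (m_0, d_0) = (0, 1). a_0 = floor(sqrt(136)) = 11, since 11^2 = 121 <= 136 < 144 = 12^2.
Iterate m_{i+1} = d_i*a_i - m_i, d_{i+1} = (136 - m_{i+1}^2)/d_i, a_{i+1} = floor((a_0 + m_{i+1})/d_{i+1}):
  m_1 = 1*11 - 0 = 11, d_1 = (136 - 11^2)/1 = 15/1 = 15, a_1 = floor((11 + 11)/15) = 1.
  m_2 = 15*1 - 11 = 4, d_2 = (136 - 4^2)/15 = 120/15 = 8, a_2 = floor((11 + 4)/8) = 1.
  m_3 = 8*1 - 4 = 4, d_3 = (136 - 4^2)/8 = 120/8 = 15, a_3 = floor((11 + 4)/15) = 1.
  m_4 = 15*1 - 4 = 11, d_4 = (136 - 11^2)/15 = 15/15 = 1, a_4 = floor((11 + 11)/1) = 22.
  m_5 = 1*22 - 11 = 11, d_5 = (136 - 11^2)/1 = 15/1 = 15: (m_5, d_5) = (m_1, d_1) = (11, 15), so from here the quotients repeat a_1, ..., a_4; the period length is 4.
Hence the expansion of sqrt(136) is a_0 = 11 followed by the repeating block 1, 1, 1, 22 (period 4).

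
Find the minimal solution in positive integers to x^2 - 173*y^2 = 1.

(x, y) = (2499849, 190060)

First expand sqrt(173) as a continued fraction. With x_i = (sqrt(173) + m_i)/d_i and (m_0, d_0) = (0, 1): a_0 = floor(sqrt(173)) = 13, since 13^2 = 169 <= 173 < 196 = 14^2.
Iterate m_{i+1} = d_i*a_i - m_i, d_{i+1} = (173 - m_{i+1}^2)/d_i, a_{i+1} = floor((a_0 + m_{i+1})/d_{i+1}):
  m_1 = 1*13 - 0 = 13, d_1 = (173 - 13^2)/1 = 4/1 = 4, a_1 = floor((13 + 13)/4) = 6.
  m_2 = 4*6 - 13 = 11, d_2 = (173 - 11^2)/4 = 52/4 = 13, a_2 = floor((13 + 11)/13) = 1.
  m_3 = 13*1 - 11 = 2, d_3 = (173 - 2^2)/13 = 169/13 = 13, a_3 = floor((13 + 2)/13) = 1.
  m_4 = 13*1 - 2 = 11, d_4 = (173 - 11^2)/13 = 52/13 = 4, a_4 = floor((13 + 11)/4) = 6.
  m_5 = 4*6 - 11 = 13, d_5 = (173 - 13^2)/4 = 4/4 = 1, a_5 = floor((13 + 13)/1) = 26.
  m_6 = 1*26 - 13 = 13, d_6 = (173 - 13^2)/1 = 4/1 = 4: (m_6, d_6) = (m_1, d_1) = (13, 4), so from here the quotients repeat a_1, ..., a_5; the period length is 5.
So sqrt(173) = [13; (6, 1, 1, 6, 26)] with period length k = 5.
k is odd, so (p_{k-1}, q_{k-1}) only solves x^2 - 173y^2 = -1 and the fundamental solution of x^2 - 173y^2 = 1 is (p_{2k-1}, q_{2k-1}) = (p_9, q_9); compute convergents through index 9, running through the period twice.
Convergents (p_i = a_i*p_{i-1} + p_{i-2}, q_i = a_i*q_{i-1} + q_{i-2} with p_{-2}=0, p_{-1}=1, q_{-2}=1, q_{-1}=0):
  i=0: a_0=13, p_0 = 13*1 + 0 = 13, q_0 = 13*0 + 1 = 1.
  i=1: a_1=6, p_1 = 6*13 + 1 = 79, q_1 = 6*1 + 0 = 6.
  i=2: a_2=1, p_2 = 1*79 + 13 = 92, q_2 = 1*6 + 1 = 7.
  i=3: a_3=1, p_3 = 1*92 + 79 = 171, q_3 = 1*7 + 6 = 13.
  i=4: a_4=6, p_4 = 6*171 + 92 = 1118, q_4 = 6*13 + 7 = 85.
  i=5: a_5=26, p_5 = 26*1118 + 171 = 29239, q_5 = 26*85 + 13 = 2223.
  i=6: a_6=6, p_6 = 6*29239 + 1118 = 176552, q_6 = 6*2223 + 85 = 13423.
  i=7: a_7=1, p_7 = 1*176552 + 29239 = 205791, q_7 = 1*13423 + 2223 = 15646.
  i=8: a_8=1, p_8 = 1*205791 + 176552 = 382343, q_8 = 1*15646 + 13423 = 29069.
  i=9: a_9=6, p_9 = 6*382343 + 205791 = 2499849, q_9 = 6*29069 + 15646 = 190060.
Indeed p_4^2 - 173*q_4^2 = 1249924 - 1249925 = -1, not +1.
Check: 2499849^2 - 173*190060^2 = 6249245022801 - 6249245022800 = 1, so (x, y) = (2499849, 190060) solves the equation, and by the theorem it is the least positive solution.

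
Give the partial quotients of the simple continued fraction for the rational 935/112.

[8; 2, 1, 6, 1, 4]

Run the Euclidean algorithm on 935 and 112; the successive quotients are the partial quotients a_0, a_1, ... (each step inverts the fractional part left over by the previous one):
  935 = 8*112 + 39, so a_0 = 8.
  112 = 2*39 + 34, so a_1 = 2.
  39 = 1*34 + 5, so a_2 = 1.
  34 = 6*5 + 4, so a_3 = 6.
  5 = 1*4 + 1, so a_4 = 1.
  4 = 4*1 + 0, so a_5 = 4.
The remainder reaches 0 after 6 divisions, so the expansion has 6 partial quotients, read off in order.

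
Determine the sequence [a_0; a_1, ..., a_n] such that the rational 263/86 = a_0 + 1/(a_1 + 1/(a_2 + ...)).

Run the Euclidean algorithm on 263 and 86; the successive quotients are the partial quotients a_0, a_1, ... (each step inverts the fractional part left over by the previous one):
  263 = 3*86 + 5, so a_0 = 3.
  86 = 17*5 + 1, so a_1 = 17.
  5 = 5*1 + 0, so a_2 = 5.
The remainder reaches 0 after 3 divisions, so the expansion has 3 partial quotients, read off in order.

[3; 17, 5]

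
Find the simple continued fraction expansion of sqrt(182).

[13; (2, 26)]

Write x_i = (sqrt(182) + m_i)/d_i with (m_0, d_0) = (0, 1). a_0 = floor(sqrt(182)) = 13, since 13^2 = 169 <= 182 < 196 = 14^2.
Iterate m_{i+1} = d_i*a_i - m_i, d_{i+1} = (182 - m_{i+1}^2)/d_i, a_{i+1} = floor((a_0 + m_{i+1})/d_{i+1}):
  m_1 = 1*13 - 0 = 13, d_1 = (182 - 13^2)/1 = 13/1 = 13, a_1 = floor((13 + 13)/13) = 2.
  m_2 = 13*2 - 13 = 13, d_2 = (182 - 13^2)/13 = 13/13 = 1, a_2 = floor((13 + 13)/1) = 26.
  m_3 = 1*26 - 13 = 13, d_3 = (182 - 13^2)/1 = 13/1 = 13: (m_3, d_3) = (m_1, d_1) = (13, 13), so from here the quotients repeat a_1, a_2; the period length is 2.
Hence the expansion of sqrt(182) is a_0 = 13 followed by the repeating block 2, 26 (period 2).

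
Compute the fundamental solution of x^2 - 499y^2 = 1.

First expand sqrt(499) as a continued fraction. With x_i = (sqrt(499) + m_i)/d_i and (m_0, d_0) = (0, 1): a_0 = floor(sqrt(499)) = 22, since 22^2 = 484 <= 499 < 529 = 23^2.
Iterate m_{i+1} = d_i*a_i - m_i, d_{i+1} = (499 - m_{i+1}^2)/d_i, a_{i+1} = floor((a_0 + m_{i+1})/d_{i+1}):
  m_1 = 1*22 - 0 = 22, d_1 = (499 - 22^2)/1 = 15/1 = 15, a_1 = floor((22 + 22)/15) = 2.
  m_2 = 15*2 - 22 = 8, d_2 = (499 - 8^2)/15 = 435/15 = 29, a_2 = floor((22 + 8)/29) = 1.
  m_3 = 29*1 - 8 = 21, d_3 = (499 - 21^2)/29 = 58/29 = 2, a_3 = floor((22 + 21)/2) = 21.
  m_4 = 2*21 - 21 = 21, d_4 = (499 - 21^2)/2 = 58/2 = 29, a_4 = floor((22 + 21)/29) = 1.
  m_5 = 29*1 - 21 = 8, d_5 = (499 - 8^2)/29 = 435/29 = 15, a_5 = floor((22 + 8)/15) = 2.
  m_6 = 15*2 - 8 = 22, d_6 = (499 - 22^2)/15 = 15/15 = 1, a_6 = floor((22 + 22)/1) = 44.
  m_7 = 1*44 - 22 = 22, d_7 = (499 - 22^2)/1 = 15/1 = 15: (m_7, d_7) = (m_1, d_1) = (22, 15), so from here the quotients repeat a_1, ..., a_6; the period length is 6.
So sqrt(499) = [22; (2, 1, 21, 1, 2, 44)] with period length k = 6.
k is even, so the fundamental solution of x^2 - 499y^2 = 1 is (p_{k-1}, q_{k-1}) = (p_5, q_5); compute convergents through index 5.
Convergents (p_i = a_i*p_{i-1} + p_{i-2}, q_i = a_i*q_{i-1} + q_{i-2} with p_{-2}=0, p_{-1}=1, q_{-2}=1, q_{-1}=0):
  i=0: a_0=22, p_0 = 22*1 + 0 = 22, q_0 = 22*0 + 1 = 1.
  i=1: a_1=2, p_1 = 2*22 + 1 = 45, q_1 = 2*1 + 0 = 2.
  i=2: a_2=1, p_2 = 1*45 + 22 = 67, q_2 = 1*2 + 1 = 3.
  i=3: a_3=21, p_3 = 21*67 + 45 = 1452, q_3 = 21*3 + 2 = 65.
  i=4: a_4=1, p_4 = 1*1452 + 67 = 1519, q_4 = 1*65 + 3 = 68.
  i=5: a_5=2, p_5 = 2*1519 + 1452 = 4490, q_5 = 2*68 + 65 = 201.
Check: 4490^2 - 499*201^2 = 20160100 - 20160099 = 1, so (x, y) = (4490, 201) solves the equation, and by the theorem it is the least positive solution.

(x, y) = (4490, 201)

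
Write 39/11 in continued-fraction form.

Run the Euclidean algorithm on 39 and 11; the successive quotients are the partial quotients a_0, a_1, ... (each step inverts the fractional part left over by the previous one):
  39 = 3*11 + 6, so a_0 = 3.
  11 = 1*6 + 5, so a_1 = 1.
  6 = 1*5 + 1, so a_2 = 1.
  5 = 5*1 + 0, so a_3 = 5.
The remainder reaches 0 after 4 divisions, so the expansion has 4 partial quotients, read off in order.

[3; 1, 1, 5]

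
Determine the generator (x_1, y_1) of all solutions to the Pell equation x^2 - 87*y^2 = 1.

First expand sqrt(87) as a continued fraction. With x_i = (sqrt(87) + m_i)/d_i and (m_0, d_0) = (0, 1): a_0 = floor(sqrt(87)) = 9, since 9^2 = 81 <= 87 < 100 = 10^2.
Iterate m_{i+1} = d_i*a_i - m_i, d_{i+1} = (87 - m_{i+1}^2)/d_i, a_{i+1} = floor((a_0 + m_{i+1})/d_{i+1}):
  m_1 = 1*9 - 0 = 9, d_1 = (87 - 9^2)/1 = 6/1 = 6, a_1 = floor((9 + 9)/6) = 3.
  m_2 = 6*3 - 9 = 9, d_2 = (87 - 9^2)/6 = 6/6 = 1, a_2 = floor((9 + 9)/1) = 18.
  m_3 = 1*18 - 9 = 9, d_3 = (87 - 9^2)/1 = 6/1 = 6: (m_3, d_3) = (m_1, d_1) = (9, 6), so from here the quotients repeat a_1, a_2; the period length is 2.
So sqrt(87) = [9; (3, 18)] with period length k = 2.
k is even, so the fundamental solution of x^2 - 87y^2 = 1 is (p_{k-1}, q_{k-1}) = (p_1, q_1); compute convergents through index 1.
Convergents (p_i = a_i*p_{i-1} + p_{i-2}, q_i = a_i*q_{i-1} + q_{i-2} with p_{-2}=0, p_{-1}=1, q_{-2}=1, q_{-1}=0):
  i=0: a_0=9, p_0 = 9*1 + 0 = 9, q_0 = 9*0 + 1 = 1.
  i=1: a_1=3, p_1 = 3*9 + 1 = 28, q_1 = 3*1 + 0 = 3.
Check: 28^2 - 87*3^2 = 784 - 783 = 1, so (x, y) = (28, 3) solves the equation, and by the theorem it is the least positive solution.

(x, y) = (28, 3)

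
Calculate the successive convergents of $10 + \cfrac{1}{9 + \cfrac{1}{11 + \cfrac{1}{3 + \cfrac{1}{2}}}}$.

10/1, 91/9, 1011/100, 3124/309, 7259/718

Using the convergent recurrence p_i = a_i*p_{i-1} + p_{i-2}, q_i = a_i*q_{i-1} + q_{i-2} with p_{-2}=0, p_{-1}=1, q_{-2}=1, q_{-1}=0:
  i=0: a_0=10, p_0 = 10*1 + 0 = 10, q_0 = 10*0 + 1 = 1.
  i=1: a_1=9, p_1 = 9*10 + 1 = 91, q_1 = 9*1 + 0 = 9.
  i=2: a_2=11, p_2 = 11*91 + 10 = 1011, q_2 = 11*9 + 1 = 100.
  i=3: a_3=3, p_3 = 3*1011 + 91 = 3124, q_3 = 3*100 + 9 = 309.
  i=4: a_4=2, p_4 = 2*3124 + 1011 = 7259, q_4 = 2*309 + 100 = 718.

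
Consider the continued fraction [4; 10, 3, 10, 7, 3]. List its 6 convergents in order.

Using the convergent recurrence p_i = a_i*p_{i-1} + p_{i-2}, q_i = a_i*q_{i-1} + q_{i-2} with p_{-2}=0, p_{-1}=1, q_{-2}=1, q_{-1}=0:
  i=0: a_0=4, p_0 = 4*1 + 0 = 4, q_0 = 4*0 + 1 = 1.
  i=1: a_1=10, p_1 = 10*4 + 1 = 41, q_1 = 10*1 + 0 = 10.
  i=2: a_2=3, p_2 = 3*41 + 4 = 127, q_2 = 3*10 + 1 = 31.
  i=3: a_3=10, p_3 = 10*127 + 41 = 1311, q_3 = 10*31 + 10 = 320.
  i=4: a_4=7, p_4 = 7*1311 + 127 = 9304, q_4 = 7*320 + 31 = 2271.
  i=5: a_5=3, p_5 = 3*9304 + 1311 = 29223, q_5 = 3*2271 + 320 = 7133.

4/1, 41/10, 127/31, 1311/320, 9304/2271, 29223/7133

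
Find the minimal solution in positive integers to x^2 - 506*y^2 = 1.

First expand sqrt(506) as a continued fraction. With x_i = (sqrt(506) + m_i)/d_i and (m_0, d_0) = (0, 1): a_0 = floor(sqrt(506)) = 22, since 22^2 = 484 <= 506 < 529 = 23^2.
Iterate m_{i+1} = d_i*a_i - m_i, d_{i+1} = (506 - m_{i+1}^2)/d_i, a_{i+1} = floor((a_0 + m_{i+1})/d_{i+1}):
  m_1 = 1*22 - 0 = 22, d_1 = (506 - 22^2)/1 = 22/1 = 22, a_1 = floor((22 + 22)/22) = 2.
  m_2 = 22*2 - 22 = 22, d_2 = (506 - 22^2)/22 = 22/22 = 1, a_2 = floor((22 + 22)/1) = 44.
  m_3 = 1*44 - 22 = 22, d_3 = (506 - 22^2)/1 = 22/1 = 22: (m_3, d_3) = (m_1, d_1) = (22, 22), so from here the quotients repeat a_1, a_2; the period length is 2.
So sqrt(506) = [22; (2, 44)] with period length k = 2.
k is even, so the fundamental solution of x^2 - 506y^2 = 1 is (p_{k-1}, q_{k-1}) = (p_1, q_1); compute convergents through index 1.
Convergents (p_i = a_i*p_{i-1} + p_{i-2}, q_i = a_i*q_{i-1} + q_{i-2} with p_{-2}=0, p_{-1}=1, q_{-2}=1, q_{-1}=0):
  i=0: a_0=22, p_0 = 22*1 + 0 = 22, q_0 = 22*0 + 1 = 1.
  i=1: a_1=2, p_1 = 2*22 + 1 = 45, q_1 = 2*1 + 0 = 2.
Check: 45^2 - 506*2^2 = 2025 - 2024 = 1, so (x, y) = (45, 2) solves the equation, and by the theorem it is the least positive solution.

(x, y) = (45, 2)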